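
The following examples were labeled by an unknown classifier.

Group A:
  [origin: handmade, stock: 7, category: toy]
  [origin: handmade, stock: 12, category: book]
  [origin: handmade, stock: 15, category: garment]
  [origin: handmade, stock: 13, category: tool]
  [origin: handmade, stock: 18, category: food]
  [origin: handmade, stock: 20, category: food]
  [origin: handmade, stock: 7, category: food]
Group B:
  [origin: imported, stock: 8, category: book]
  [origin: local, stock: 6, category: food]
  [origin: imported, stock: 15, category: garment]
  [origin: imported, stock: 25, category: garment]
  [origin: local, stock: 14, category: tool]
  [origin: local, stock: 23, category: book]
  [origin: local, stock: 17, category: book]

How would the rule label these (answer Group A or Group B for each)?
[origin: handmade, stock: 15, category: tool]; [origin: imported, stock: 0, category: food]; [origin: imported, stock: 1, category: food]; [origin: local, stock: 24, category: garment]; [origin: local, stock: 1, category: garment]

The simplest hypothesis consistent with all the labels is: origin is handmade.
[origin: handmade, stock: 15, category: tool]: origin is handmade — qualifies, so Group A. [origin: imported, stock: 0, category: food]: origin is imported — doesn't match, so Group B. [origin: imported, stock: 1, category: food]: origin is imported — doesn't match, so Group B. [origin: local, stock: 24, category: garment]: origin is local — doesn't match, so Group B. [origin: local, stock: 1, category: garment]: origin is local — doesn't match, so Group B.

Group A, Group B, Group B, Group B, Group B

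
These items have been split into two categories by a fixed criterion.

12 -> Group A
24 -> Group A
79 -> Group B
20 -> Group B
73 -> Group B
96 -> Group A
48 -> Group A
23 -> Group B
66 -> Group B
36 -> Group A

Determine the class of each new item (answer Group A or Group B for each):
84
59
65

Rule: multiple of 12. This holds for each 'Group A' example and fails for each 'Group B' one.
84 → 84 = 12·7 → Group A.
59 → 59 = 12·4 + 11 → Group B.
65 → 65 = 12·5 + 5 → Group B.

Group A, Group B, Group B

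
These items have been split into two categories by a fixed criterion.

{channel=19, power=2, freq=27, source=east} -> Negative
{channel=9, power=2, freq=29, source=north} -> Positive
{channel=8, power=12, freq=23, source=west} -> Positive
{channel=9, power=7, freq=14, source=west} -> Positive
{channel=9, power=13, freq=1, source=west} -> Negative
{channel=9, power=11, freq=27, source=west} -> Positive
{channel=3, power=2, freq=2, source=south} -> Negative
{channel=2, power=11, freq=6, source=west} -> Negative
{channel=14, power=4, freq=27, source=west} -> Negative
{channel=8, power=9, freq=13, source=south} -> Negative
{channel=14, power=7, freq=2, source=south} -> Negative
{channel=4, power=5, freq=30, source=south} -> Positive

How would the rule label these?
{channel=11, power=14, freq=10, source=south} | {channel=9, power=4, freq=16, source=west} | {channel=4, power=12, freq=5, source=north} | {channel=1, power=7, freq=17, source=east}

Negative, Positive, Negative, Positive

The simplest hypothesis consistent with all the labels is: channel ≤ 9 AND freq ≥ 14.
{channel=11, power=14, freq=10, source=south}: channel = 11, freq = 10 — doesn't match, so Negative. {channel=9, power=4, freq=16, source=west}: channel = 9, freq = 16 — has this property, so Positive. {channel=4, power=12, freq=5, source=north}: channel = 4, freq = 5 — doesn't match, so Negative. {channel=1, power=7, freq=17, source=east}: channel = 1, freq = 17 — has this property, so Positive.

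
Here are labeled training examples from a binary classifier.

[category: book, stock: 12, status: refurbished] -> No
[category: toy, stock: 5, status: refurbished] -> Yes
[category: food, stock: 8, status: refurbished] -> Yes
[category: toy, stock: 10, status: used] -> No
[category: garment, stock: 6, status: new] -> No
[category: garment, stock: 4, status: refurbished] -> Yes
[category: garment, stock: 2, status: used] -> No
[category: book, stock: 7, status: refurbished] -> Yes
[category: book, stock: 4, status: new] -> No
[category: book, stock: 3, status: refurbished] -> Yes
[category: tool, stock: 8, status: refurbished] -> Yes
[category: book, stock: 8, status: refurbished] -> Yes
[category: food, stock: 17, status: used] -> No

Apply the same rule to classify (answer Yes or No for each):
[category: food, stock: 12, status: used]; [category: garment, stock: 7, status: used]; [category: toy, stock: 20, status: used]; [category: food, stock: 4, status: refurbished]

The distinguishing property — status is refurbished AND stock ≤ 8 — holds for all the 'Yes' cases and none of the 'No' cases.
[category: food, stock: 12, status: used] → status is used, stock = 12 → No.
[category: garment, stock: 7, status: used] → status is used, stock = 7 → No.
[category: toy, stock: 20, status: used] → status is used, stock = 20 → No.
[category: food, stock: 4, status: refurbished] → status is refurbished, stock = 4 → Yes.

No, No, No, Yes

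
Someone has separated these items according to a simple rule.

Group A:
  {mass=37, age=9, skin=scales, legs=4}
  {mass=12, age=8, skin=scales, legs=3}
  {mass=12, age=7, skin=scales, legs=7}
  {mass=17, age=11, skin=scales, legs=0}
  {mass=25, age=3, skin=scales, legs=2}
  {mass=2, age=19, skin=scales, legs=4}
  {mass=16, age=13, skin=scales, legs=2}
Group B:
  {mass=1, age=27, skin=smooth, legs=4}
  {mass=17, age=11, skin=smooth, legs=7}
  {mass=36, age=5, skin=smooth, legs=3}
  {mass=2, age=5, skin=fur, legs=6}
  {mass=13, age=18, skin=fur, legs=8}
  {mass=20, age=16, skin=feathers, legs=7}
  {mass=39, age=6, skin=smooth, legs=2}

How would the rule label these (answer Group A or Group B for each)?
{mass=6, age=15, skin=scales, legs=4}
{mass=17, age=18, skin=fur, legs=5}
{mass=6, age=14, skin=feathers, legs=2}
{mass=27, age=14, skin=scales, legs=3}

Group A, Group B, Group B, Group A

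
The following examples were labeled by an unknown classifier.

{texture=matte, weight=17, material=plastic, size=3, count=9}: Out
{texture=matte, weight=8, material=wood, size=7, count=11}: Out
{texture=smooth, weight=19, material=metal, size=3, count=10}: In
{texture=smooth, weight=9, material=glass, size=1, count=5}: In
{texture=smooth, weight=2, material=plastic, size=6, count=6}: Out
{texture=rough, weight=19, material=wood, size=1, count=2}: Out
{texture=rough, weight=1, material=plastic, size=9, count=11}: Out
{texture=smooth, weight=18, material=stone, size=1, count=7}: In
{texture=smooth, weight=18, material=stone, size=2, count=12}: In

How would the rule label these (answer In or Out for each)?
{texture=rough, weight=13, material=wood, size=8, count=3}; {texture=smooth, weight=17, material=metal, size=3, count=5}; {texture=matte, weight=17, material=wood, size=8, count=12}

The distinguishing property — texture is smooth AND size ≤ 3 — holds for all the 'In' cases and none of the 'Out' cases.

Out, In, Out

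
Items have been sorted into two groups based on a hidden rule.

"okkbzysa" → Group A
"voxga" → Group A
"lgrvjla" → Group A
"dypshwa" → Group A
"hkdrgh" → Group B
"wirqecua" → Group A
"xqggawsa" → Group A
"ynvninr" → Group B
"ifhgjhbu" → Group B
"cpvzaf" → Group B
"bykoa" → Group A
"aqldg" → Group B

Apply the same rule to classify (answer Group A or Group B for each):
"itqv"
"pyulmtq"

Group B, Group B

The simplest hypothesis consistent with all the labels is: ends with 'a'.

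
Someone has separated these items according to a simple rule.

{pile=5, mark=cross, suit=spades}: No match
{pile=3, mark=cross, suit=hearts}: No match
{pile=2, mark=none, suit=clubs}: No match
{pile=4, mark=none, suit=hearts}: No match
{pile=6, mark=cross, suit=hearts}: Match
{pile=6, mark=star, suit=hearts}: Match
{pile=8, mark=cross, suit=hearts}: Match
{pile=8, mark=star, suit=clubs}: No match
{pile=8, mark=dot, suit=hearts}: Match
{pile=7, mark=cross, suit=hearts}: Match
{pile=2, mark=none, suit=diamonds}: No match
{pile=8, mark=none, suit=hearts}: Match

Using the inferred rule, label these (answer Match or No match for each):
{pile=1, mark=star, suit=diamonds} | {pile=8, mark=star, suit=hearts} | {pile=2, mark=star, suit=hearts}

No match, Match, No match

Every 'Match' example satisfies: suit is hearts AND pile ≥ 5. None of the 'No match' examples do.
No match: {pile=1, mark=star, suit=diamonds}, since suit is diamonds, pile = 1. Match: {pile=8, mark=star, suit=hearts}, since suit is hearts, pile = 8. No match: {pile=2, mark=star, suit=hearts}, since suit is hearts, pile = 2.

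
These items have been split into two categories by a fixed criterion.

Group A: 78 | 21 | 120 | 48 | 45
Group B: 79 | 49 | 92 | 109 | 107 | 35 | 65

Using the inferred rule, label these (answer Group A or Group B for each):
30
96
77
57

Group A, Group A, Group B, Group A

The rule appears to be: multiple of 3.
30: 30 = 3·10, passes → Group A.
96: 96 = 3·32, passes → Group A.
77: 77 = 3·25 + 2, doesn't qualify → Group B.
57: 57 = 3·19, passes → Group A.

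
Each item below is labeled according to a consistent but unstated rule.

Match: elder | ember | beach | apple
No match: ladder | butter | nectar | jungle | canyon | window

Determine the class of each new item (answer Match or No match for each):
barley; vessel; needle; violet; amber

No match, No match, No match, No match, Match

The rule appears to be: odd length.
barley: length 6 — fails this test, so No match.
vessel: length 6 — fails this test, so No match.
needle: length 6 — fails this test, so No match.
violet: length 6 — fails this test, so No match.
amber: length 5 — qualifies, so Match.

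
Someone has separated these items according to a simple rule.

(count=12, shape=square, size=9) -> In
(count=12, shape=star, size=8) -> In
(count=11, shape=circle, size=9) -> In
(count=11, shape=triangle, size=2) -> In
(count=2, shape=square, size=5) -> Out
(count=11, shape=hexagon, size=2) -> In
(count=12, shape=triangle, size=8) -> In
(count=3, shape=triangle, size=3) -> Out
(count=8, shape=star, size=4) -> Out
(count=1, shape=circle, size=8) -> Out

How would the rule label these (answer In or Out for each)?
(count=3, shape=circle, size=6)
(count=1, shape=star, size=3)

'In' ⟺ count ≥ 11.

Out, Out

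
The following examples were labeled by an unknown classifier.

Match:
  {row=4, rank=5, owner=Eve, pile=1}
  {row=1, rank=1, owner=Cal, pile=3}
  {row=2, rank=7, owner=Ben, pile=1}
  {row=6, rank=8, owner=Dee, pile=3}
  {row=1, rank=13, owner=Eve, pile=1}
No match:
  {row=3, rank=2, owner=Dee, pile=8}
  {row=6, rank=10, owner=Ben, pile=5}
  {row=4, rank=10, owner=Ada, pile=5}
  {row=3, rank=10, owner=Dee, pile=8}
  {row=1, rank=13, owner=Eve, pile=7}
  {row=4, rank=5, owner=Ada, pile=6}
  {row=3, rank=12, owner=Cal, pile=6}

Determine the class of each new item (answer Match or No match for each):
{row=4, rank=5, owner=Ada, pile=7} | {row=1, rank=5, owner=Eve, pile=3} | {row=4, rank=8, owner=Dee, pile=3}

No match, Match, Match

The classifier is using: pile ≤ 3.
{row=4, rank=5, owner=Ada, pile=7}: No match (pile = 7).
{row=1, rank=5, owner=Eve, pile=3}: Match (pile = 3).
{row=4, rank=8, owner=Dee, pile=3}: Match (pile = 3).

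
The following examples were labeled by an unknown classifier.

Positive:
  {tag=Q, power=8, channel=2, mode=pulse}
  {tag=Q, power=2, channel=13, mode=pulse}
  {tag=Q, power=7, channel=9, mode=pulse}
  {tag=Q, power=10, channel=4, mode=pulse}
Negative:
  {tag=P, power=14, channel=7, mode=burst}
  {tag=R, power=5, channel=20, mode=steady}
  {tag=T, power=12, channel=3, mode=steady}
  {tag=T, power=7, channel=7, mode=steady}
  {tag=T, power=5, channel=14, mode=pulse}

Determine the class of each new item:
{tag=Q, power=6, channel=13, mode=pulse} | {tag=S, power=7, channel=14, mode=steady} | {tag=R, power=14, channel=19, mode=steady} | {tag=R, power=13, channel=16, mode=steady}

Positive, Negative, Negative, Negative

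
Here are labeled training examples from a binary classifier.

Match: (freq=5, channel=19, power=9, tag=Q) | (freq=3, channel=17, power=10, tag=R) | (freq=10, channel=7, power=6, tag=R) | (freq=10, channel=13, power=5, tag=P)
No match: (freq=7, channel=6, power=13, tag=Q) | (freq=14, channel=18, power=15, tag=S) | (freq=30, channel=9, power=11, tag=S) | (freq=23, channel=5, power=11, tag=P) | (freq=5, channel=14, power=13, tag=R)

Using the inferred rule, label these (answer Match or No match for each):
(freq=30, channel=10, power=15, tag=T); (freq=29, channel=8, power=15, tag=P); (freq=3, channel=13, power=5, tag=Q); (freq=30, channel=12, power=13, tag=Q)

The rule appears to be: power ≤ 10.
(freq=30, channel=10, power=15, tag=T) — power = 15, hence No match. (freq=29, channel=8, power=15, tag=P) — power = 15, hence No match. (freq=3, channel=13, power=5, tag=Q) — power = 5, hence Match. (freq=30, channel=12, power=13, tag=Q) — power = 13, hence No match.

No match, No match, Match, No match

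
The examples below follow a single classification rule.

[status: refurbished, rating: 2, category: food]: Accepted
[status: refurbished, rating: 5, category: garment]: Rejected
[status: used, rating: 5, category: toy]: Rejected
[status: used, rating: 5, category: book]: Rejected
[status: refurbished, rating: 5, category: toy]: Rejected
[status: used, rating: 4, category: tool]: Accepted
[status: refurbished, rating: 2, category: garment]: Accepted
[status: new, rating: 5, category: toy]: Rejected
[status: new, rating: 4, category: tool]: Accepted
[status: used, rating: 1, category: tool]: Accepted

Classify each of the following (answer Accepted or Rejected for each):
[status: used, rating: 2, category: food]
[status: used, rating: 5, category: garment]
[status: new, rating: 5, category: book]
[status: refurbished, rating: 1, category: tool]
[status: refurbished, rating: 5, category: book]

The rule appears to be: rating ≤ 4.
[status: used, rating: 2, category: food]: rating = 2, checks out → Accepted. [status: used, rating: 5, category: garment]: rating = 5, fails this test → Rejected. [status: new, rating: 5, category: book]: rating = 5, fails this test → Rejected. [status: refurbished, rating: 1, category: tool]: rating = 1, checks out → Accepted. [status: refurbished, rating: 5, category: book]: rating = 5, fails this test → Rejected.

Accepted, Rejected, Rejected, Accepted, Rejected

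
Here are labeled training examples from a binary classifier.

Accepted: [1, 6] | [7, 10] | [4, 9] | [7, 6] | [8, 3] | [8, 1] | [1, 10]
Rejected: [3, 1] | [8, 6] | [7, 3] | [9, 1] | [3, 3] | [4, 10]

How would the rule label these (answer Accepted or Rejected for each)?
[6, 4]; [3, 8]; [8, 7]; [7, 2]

Rejected, Accepted, Accepted, Accepted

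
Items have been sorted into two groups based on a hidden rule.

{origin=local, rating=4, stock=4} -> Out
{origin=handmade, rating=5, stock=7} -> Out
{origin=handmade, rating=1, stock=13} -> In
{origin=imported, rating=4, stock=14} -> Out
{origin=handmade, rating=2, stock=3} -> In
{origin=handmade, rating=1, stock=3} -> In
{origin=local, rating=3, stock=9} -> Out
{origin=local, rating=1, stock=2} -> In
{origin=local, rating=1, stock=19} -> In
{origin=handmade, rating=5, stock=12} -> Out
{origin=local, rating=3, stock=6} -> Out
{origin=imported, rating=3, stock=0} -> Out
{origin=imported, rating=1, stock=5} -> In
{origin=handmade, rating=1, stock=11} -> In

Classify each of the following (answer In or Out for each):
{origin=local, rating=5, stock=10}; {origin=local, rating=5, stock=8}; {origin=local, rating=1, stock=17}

Out, Out, In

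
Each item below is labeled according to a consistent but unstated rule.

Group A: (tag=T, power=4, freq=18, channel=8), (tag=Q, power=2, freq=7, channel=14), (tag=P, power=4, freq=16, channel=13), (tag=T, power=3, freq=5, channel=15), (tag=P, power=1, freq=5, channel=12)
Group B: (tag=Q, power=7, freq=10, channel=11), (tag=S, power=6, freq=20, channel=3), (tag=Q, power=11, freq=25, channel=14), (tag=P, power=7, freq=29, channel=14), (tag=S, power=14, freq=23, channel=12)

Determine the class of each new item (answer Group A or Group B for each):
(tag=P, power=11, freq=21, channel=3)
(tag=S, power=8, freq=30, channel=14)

Group B, Group B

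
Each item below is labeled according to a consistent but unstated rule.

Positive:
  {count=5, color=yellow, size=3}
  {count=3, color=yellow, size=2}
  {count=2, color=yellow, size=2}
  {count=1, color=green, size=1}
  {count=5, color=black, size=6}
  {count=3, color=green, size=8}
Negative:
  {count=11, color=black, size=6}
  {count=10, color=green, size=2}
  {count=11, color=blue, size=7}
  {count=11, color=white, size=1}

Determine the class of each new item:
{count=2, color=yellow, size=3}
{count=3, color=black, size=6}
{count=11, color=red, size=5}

The classifier is using: count ≤ 5.
{count=2, color=yellow, size=3} — count = 2, hence Positive.
{count=3, color=black, size=6} — count = 3, hence Positive.
{count=11, color=red, size=5} — count = 11, hence Negative.

Positive, Positive, Negative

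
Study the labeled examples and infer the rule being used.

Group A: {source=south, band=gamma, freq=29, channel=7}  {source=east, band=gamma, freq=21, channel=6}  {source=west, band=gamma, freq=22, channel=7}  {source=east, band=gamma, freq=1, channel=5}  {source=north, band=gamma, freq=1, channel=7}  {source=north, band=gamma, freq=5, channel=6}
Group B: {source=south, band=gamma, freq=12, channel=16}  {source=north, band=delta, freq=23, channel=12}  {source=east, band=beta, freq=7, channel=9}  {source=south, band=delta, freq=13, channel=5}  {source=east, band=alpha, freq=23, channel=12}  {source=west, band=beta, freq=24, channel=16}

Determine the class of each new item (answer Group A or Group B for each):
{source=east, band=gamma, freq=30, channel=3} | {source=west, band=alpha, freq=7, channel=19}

Group A, Group B

The rule appears to be: band is gamma AND channel ≤ 7.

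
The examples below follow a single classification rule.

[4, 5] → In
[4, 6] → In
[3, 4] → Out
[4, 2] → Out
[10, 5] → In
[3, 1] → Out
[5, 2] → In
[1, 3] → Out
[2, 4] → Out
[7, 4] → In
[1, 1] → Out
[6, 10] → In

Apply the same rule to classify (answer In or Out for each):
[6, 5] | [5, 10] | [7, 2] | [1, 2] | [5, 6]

In, In, In, Out, In

The distinguishing property — max ≥ 5 — holds for all the 'In' cases and none of the 'Out' cases.
[6, 5]: In (max 6).
[5, 10]: In (max 10).
[7, 2]: In (max 7).
[1, 2]: Out (max 2).
[5, 6]: In (max 6).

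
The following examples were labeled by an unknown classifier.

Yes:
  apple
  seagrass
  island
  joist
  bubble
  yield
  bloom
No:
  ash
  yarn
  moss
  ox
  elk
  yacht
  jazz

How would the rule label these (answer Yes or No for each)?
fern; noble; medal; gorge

No, Yes, Yes, Yes

The classifier is using: has ≥ 2 vowels.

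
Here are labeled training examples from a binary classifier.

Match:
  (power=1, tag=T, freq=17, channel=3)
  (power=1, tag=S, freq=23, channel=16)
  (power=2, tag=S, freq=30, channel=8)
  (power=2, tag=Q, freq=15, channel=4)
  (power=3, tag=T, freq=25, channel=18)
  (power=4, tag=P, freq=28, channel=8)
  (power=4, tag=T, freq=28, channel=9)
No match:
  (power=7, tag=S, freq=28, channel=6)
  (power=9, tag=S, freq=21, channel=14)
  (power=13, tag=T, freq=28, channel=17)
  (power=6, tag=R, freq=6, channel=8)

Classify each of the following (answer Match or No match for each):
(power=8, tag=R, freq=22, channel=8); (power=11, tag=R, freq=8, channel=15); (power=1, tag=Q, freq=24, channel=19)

No match, No match, Match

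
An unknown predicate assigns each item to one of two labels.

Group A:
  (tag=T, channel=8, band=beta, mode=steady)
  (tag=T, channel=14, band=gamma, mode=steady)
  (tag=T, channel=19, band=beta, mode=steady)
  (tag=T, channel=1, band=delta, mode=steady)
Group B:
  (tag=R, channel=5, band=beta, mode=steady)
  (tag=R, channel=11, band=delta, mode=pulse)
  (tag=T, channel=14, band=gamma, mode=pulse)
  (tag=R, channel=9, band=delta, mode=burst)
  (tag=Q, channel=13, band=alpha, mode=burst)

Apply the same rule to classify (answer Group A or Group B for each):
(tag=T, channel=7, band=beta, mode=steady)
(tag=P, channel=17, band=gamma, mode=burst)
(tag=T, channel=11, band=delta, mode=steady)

Group A, Group B, Group A

Every 'Group A' example satisfies: mode is steady AND tag is T. None of the 'Group B' examples do.
(tag=T, channel=7, band=beta, mode=steady): mode is steady, tag is T — checks out, so Group A. (tag=P, channel=17, band=gamma, mode=burst): mode is burst, tag is P — doesn't qualify, so Group B. (tag=T, channel=11, band=delta, mode=steady): mode is steady, tag is T — checks out, so Group A.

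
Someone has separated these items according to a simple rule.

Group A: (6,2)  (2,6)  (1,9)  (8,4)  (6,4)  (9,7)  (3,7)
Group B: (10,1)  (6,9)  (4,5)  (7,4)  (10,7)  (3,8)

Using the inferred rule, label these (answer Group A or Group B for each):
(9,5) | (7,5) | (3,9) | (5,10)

The rule appears to be: sum is even.
(9,5) → 9+5 = 14 → Group A.
(7,5) → 7+5 = 12 → Group A.
(3,9) → 3+9 = 12 → Group A.
(5,10) → 5+10 = 15 → Group B.

Group A, Group A, Group A, Group B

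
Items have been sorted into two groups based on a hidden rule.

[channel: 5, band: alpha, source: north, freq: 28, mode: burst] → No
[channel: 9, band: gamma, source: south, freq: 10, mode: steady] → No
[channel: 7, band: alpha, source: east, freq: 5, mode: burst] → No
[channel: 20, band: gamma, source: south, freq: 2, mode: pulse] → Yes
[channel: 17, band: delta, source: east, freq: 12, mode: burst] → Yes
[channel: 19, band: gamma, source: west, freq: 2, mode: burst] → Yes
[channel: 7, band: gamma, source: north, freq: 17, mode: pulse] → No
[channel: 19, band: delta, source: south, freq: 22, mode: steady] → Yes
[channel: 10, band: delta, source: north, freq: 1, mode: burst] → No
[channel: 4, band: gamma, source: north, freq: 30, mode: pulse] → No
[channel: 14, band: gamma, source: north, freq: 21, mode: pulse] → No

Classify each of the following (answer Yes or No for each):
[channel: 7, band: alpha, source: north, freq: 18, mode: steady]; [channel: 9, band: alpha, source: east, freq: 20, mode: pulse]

No, No

The distinguishing property — channel ≥ 17 — holds for all the 'Yes' cases and none of the 'No' cases.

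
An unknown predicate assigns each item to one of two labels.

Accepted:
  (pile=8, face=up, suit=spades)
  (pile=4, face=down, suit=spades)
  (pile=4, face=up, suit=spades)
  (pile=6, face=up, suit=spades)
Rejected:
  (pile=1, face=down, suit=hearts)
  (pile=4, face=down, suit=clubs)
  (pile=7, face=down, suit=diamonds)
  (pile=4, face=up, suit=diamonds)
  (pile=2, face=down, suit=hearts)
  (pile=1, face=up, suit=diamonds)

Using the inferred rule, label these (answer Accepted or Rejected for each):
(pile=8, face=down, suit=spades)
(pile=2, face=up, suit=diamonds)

Accepted, Rejected

The distinguishing property — suit is spades — holds for all the 'Accepted' cases and none of the 'Rejected' cases.
Accepted: (pile=8, face=down, suit=spades), since suit is spades. Rejected: (pile=2, face=up, suit=diamonds), since suit is diamonds.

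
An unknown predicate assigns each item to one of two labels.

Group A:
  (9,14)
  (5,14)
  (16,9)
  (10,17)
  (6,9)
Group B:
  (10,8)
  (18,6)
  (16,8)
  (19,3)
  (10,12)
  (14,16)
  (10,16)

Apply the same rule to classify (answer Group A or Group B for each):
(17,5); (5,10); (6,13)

Group B, Group A, Group A

The common property of the 'Group A' items is: sum is odd. No 'Group B' item has it.
Group B: (17,5), since 17+5 = 22. Group A: (5,10), since 5+10 = 15. Group A: (6,13), since 6+13 = 19.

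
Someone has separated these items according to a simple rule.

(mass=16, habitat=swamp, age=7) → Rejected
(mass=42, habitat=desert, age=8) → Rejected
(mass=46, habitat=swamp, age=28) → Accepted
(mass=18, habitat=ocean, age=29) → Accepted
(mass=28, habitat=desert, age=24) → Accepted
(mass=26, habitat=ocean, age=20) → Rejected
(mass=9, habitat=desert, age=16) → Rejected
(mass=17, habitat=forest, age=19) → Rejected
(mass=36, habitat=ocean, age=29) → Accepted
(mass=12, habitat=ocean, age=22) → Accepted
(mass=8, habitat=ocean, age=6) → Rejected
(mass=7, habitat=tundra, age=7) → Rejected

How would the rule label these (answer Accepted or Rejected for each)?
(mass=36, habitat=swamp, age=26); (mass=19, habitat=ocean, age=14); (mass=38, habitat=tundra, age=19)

The rule appears to be: age ≥ 22.
(mass=36, habitat=swamp, age=26): Accepted (age = 26).
(mass=19, habitat=ocean, age=14): Rejected (age = 14).
(mass=38, habitat=tundra, age=19): Rejected (age = 19).

Accepted, Rejected, Rejected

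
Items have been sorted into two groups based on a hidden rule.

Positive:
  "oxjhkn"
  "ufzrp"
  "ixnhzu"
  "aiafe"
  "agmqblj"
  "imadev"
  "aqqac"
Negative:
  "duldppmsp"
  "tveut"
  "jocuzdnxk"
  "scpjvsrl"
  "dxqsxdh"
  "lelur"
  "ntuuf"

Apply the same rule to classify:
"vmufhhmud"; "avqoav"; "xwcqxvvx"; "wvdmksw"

Rule: starts with a vowel. This holds for each 'Positive' example and fails for each 'Negative' one.

Negative, Positive, Negative, Negative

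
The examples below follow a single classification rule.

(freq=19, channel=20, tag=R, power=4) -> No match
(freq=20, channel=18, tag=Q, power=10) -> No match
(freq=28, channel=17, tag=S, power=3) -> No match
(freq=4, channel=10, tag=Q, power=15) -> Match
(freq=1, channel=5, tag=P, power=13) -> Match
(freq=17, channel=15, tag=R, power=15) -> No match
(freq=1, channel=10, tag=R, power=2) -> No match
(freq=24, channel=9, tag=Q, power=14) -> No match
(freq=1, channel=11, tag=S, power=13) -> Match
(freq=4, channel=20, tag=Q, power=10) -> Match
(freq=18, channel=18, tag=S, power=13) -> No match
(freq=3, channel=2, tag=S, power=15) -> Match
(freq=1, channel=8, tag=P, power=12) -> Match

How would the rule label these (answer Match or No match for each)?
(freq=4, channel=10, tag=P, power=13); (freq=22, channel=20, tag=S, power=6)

Every 'Match' example satisfies: freq ≤ 4 AND power ≥ 3. None of the 'No match' examples do.
(freq=4, channel=10, tag=P, power=13) → freq = 4, power = 13 → Match.
(freq=22, channel=20, tag=S, power=6) → freq = 22, power = 6 → No match.

Match, No match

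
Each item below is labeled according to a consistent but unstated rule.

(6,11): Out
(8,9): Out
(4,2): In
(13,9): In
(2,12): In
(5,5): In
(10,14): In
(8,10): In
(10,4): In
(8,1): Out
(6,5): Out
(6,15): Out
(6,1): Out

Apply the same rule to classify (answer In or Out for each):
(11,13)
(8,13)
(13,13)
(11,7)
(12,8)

'In' ⟺ sum is even.
(11,13): 11+13 = 24, fits → In. (8,13): 8+13 = 21, doesn't match → Out. (13,13): 13+13 = 26, fits → In. (11,7): 11+7 = 18, fits → In. (12,8): 12+8 = 20, fits → In.

In, Out, In, In, In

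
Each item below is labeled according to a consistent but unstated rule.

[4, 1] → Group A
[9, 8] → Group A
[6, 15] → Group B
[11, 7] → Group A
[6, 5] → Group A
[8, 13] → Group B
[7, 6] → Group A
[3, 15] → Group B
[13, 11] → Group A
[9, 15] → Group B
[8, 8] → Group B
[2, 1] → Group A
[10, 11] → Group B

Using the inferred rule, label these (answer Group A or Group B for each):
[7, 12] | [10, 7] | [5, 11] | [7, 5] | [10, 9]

The common property of the 'Group A' items is: first > second. No 'Group B' item has it.

Group B, Group A, Group B, Group A, Group A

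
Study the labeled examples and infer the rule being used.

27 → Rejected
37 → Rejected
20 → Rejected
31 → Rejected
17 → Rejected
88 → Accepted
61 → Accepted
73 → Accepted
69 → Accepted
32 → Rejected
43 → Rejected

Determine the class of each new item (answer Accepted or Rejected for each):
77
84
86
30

Accepted, Accepted, Accepted, Rejected

A rule that fits every label: at least 61 — true of each 'Accepted' example, false of each 'Rejected' one.
77: 77 ≥ 61 — matches, so Accepted. 84: 84 ≥ 61 — matches, so Accepted. 86: 86 ≥ 61 — matches, so Accepted. 30: 30 < 61 — does not fit, so Rejected.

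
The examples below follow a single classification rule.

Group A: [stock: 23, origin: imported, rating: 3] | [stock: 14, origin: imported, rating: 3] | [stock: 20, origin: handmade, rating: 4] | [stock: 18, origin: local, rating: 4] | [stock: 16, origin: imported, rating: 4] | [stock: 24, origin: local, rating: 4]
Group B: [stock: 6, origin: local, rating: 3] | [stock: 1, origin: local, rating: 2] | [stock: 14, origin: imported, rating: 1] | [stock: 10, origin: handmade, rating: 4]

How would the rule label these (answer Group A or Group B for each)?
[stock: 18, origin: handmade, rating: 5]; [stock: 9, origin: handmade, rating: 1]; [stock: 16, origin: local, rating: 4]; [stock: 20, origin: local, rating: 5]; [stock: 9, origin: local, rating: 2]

Group A, Group B, Group A, Group A, Group B

The distinguishing property — stock ≥ 14 AND rating ≥ 2 — holds for all the 'Group A' cases and none of the 'Group B' cases.
[stock: 18, origin: handmade, rating: 5] — stock = 18, rating = 5, hence Group A. [stock: 9, origin: handmade, rating: 1] — stock = 9, rating = 1, hence Group B. [stock: 16, origin: local, rating: 4] — stock = 16, rating = 4, hence Group A. [stock: 20, origin: local, rating: 5] — stock = 20, rating = 5, hence Group A. [stock: 9, origin: local, rating: 2] — stock = 9, rating = 2, hence Group B.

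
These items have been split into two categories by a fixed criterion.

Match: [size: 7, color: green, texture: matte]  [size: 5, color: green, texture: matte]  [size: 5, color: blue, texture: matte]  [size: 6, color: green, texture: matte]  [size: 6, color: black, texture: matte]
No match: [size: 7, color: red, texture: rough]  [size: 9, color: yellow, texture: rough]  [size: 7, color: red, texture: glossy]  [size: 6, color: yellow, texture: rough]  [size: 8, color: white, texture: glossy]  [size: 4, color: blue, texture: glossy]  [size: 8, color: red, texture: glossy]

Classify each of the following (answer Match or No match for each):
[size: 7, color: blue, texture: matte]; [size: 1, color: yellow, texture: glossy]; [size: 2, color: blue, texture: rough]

Match, No match, No match

'Match' ⟺ texture is matte.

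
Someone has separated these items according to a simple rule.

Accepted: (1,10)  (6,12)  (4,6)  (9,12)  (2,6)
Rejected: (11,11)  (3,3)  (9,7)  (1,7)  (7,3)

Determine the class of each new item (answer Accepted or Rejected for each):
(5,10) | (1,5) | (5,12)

Accepted, Rejected, Accepted

The simplest hypothesis consistent with all the labels is: second is even.
(5,10) — second 10, hence Accepted. (1,5) — second 5, hence Rejected. (5,12) — second 12, hence Accepted.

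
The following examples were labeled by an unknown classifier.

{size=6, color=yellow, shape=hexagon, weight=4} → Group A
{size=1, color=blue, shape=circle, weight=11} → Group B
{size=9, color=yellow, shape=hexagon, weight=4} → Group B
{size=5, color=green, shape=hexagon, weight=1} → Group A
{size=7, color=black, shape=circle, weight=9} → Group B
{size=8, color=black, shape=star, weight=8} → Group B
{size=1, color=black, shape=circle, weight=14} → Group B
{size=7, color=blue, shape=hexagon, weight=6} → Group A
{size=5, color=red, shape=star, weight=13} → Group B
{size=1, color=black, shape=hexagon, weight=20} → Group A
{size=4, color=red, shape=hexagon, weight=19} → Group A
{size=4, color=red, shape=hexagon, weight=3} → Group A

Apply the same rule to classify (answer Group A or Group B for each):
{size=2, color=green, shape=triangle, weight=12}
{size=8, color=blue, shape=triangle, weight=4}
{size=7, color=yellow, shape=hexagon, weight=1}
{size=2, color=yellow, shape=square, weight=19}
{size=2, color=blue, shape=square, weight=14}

Group B, Group B, Group A, Group B, Group B

The classifier is using: shape is hexagon AND size ≤ 7.
{size=2, color=green, shape=triangle, weight=12} — shape is triangle, size = 2, hence Group B. {size=8, color=blue, shape=triangle, weight=4} — shape is triangle, size = 8, hence Group B. {size=7, color=yellow, shape=hexagon, weight=1} — shape is hexagon, size = 7, hence Group A. {size=2, color=yellow, shape=square, weight=19} — shape is square, size = 2, hence Group B. {size=2, color=blue, shape=square, weight=14} — shape is square, size = 2, hence Group B.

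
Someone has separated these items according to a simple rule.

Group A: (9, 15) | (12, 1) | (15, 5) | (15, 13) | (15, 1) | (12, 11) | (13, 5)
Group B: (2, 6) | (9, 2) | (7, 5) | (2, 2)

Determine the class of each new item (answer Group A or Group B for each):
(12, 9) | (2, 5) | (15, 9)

Group A, Group B, Group A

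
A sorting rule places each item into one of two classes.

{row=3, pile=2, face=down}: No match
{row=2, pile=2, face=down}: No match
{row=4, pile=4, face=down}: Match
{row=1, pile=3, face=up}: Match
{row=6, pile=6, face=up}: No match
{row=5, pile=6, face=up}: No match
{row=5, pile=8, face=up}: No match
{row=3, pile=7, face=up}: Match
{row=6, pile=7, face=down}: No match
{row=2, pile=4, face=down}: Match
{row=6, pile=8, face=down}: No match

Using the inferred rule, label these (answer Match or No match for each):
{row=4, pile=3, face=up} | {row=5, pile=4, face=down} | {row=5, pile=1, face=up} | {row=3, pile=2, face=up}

The common property of the 'Match' items is: row ≤ 4 AND pile ≥ 3. No 'No match' item has it.
{row=4, pile=3, face=up} → row = 4, pile = 3 → Match. {row=5, pile=4, face=down} → row = 5, pile = 4 → No match. {row=5, pile=1, face=up} → row = 5, pile = 1 → No match. {row=3, pile=2, face=up} → row = 3, pile = 2 → No match.

Match, No match, No match, No match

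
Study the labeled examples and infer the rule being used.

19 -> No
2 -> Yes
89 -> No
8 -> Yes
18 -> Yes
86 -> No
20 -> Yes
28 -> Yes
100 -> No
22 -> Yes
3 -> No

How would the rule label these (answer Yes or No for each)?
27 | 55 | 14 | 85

'Yes' ⟺ even AND at most 28.
27: 27 is odd, 27 ≤ 28, doesn't match → No. 55: 55 is odd, 55 > 28, doesn't match → No. 14: 14 is even, 14 ≤ 28, qualifies → Yes. 85: 85 is odd, 85 > 28, doesn't match → No.

No, No, Yes, No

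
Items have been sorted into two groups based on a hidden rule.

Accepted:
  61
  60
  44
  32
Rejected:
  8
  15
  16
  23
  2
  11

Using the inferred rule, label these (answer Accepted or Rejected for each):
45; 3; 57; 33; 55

Every 'Accepted' example satisfies: at least 32. None of the 'Rejected' examples do.
45: 45 ≥ 32, matches → Accepted.
3: 3 < 32, fails the rule → Rejected.
57: 57 ≥ 32, matches → Accepted.
33: 33 ≥ 32, matches → Accepted.
55: 55 ≥ 32, matches → Accepted.

Accepted, Rejected, Accepted, Accepted, Accepted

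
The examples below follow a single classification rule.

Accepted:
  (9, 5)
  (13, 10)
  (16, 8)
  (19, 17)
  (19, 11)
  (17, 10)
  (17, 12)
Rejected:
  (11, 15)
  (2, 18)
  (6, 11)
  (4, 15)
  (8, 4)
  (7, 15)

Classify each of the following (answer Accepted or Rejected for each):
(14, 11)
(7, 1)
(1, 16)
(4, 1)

Accepted, Rejected, Rejected, Rejected

All 'Accepted' examples share one property — first > second AND sum ≥ 14 — and every 'Rejected' example lacks it.
(14, 11) — 14 > 11, 14+11 = 25, hence Accepted. (7, 1) — 7 > 1, 7+1 = 8, hence Rejected. (1, 16) — 1 < 16, 1+16 = 17, hence Rejected. (4, 1) — 4 > 1, 4+1 = 5, hence Rejected.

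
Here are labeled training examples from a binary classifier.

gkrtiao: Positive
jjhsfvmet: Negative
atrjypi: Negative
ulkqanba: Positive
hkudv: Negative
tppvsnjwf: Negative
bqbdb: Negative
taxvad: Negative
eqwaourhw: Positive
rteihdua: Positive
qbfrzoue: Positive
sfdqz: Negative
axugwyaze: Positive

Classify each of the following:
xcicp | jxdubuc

Negative, Negative

Rule: has ≥ 3 vowels. This holds for each 'Positive' example and fails for each 'Negative' one.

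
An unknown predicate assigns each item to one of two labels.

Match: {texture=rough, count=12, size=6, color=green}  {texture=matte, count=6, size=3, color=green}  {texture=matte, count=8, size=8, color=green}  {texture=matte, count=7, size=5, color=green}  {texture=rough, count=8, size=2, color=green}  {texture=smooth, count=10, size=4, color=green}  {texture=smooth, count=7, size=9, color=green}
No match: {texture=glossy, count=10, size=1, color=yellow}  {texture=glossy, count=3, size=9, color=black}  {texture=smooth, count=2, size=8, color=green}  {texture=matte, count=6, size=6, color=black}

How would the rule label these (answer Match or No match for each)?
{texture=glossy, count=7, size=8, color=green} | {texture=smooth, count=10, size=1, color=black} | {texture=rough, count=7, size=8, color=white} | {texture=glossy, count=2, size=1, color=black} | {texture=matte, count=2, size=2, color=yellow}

The simplest hypothesis consistent with all the labels is: color is green AND count ≥ 3.
{texture=glossy, count=7, size=8, color=green}: Match (color is green, count = 7).
{texture=smooth, count=10, size=1, color=black}: No match (color is black, count = 10).
{texture=rough, count=7, size=8, color=white}: No match (color is white, count = 7).
{texture=glossy, count=2, size=1, color=black}: No match (color is black, count = 2).
{texture=matte, count=2, size=2, color=yellow}: No match (color is yellow, count = 2).

Match, No match, No match, No match, No match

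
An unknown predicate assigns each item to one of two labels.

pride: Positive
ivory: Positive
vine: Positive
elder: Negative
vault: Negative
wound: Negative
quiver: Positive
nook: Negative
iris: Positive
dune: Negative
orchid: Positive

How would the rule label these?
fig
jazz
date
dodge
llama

Comparing the two groups points to one rule — contains 'i'.
fig: has 'i', checks out → Positive. jazz: no 'i', doesn't qualify → Negative. date: no 'i', doesn't qualify → Negative. dodge: no 'i', doesn't qualify → Negative. llama: no 'i', doesn't qualify → Negative.

Positive, Negative, Negative, Negative, Negative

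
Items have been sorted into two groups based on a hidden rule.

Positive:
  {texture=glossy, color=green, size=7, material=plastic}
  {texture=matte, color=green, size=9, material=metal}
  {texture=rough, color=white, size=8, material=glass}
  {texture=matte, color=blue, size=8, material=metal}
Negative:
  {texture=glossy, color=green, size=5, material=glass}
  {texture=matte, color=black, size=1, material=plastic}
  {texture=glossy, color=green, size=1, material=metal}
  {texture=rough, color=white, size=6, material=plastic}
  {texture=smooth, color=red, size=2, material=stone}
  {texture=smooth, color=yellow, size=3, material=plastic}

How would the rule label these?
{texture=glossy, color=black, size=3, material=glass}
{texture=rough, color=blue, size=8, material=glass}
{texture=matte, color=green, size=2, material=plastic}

The rule appears to be: size ≥ 7.
{texture=glossy, color=black, size=3, material=glass} — size = 3, hence Negative. {texture=rough, color=blue, size=8, material=glass} — size = 8, hence Positive. {texture=matte, color=green, size=2, material=plastic} — size = 2, hence Negative.

Negative, Positive, Negative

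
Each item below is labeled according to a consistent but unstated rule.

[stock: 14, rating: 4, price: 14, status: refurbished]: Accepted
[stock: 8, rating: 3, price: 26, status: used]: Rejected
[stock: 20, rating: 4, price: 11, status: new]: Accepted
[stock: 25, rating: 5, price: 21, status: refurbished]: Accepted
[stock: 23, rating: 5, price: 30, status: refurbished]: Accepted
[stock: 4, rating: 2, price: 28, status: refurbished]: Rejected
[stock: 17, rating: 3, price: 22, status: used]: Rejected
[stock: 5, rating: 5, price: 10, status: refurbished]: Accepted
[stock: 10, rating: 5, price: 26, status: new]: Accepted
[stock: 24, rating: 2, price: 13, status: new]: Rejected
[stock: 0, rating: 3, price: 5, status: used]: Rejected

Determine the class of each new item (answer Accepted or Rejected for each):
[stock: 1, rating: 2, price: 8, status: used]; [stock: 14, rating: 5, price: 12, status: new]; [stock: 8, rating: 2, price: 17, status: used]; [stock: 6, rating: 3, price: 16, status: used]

Rejected, Accepted, Rejected, Rejected

The pattern is that an item is 'Accepted' exactly when: rating ≥ 4.
[stock: 1, rating: 2, price: 8, status: used] — rating = 2, hence Rejected. [stock: 14, rating: 5, price: 12, status: new] — rating = 5, hence Accepted. [stock: 8, rating: 2, price: 17, status: used] — rating = 2, hence Rejected. [stock: 6, rating: 3, price: 16, status: used] — rating = 3, hence Rejected.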